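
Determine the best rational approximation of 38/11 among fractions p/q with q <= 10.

Expand x = 38/11 as a continued fraction with the Euclidean algorithm:
  38 = 3*11 + 5, so a_0 = 3.
  11 = 2*5 + 1, so a_1 = 2.
  5 = 5*1 + 0, so a_2 = 5.
so x = [3; 2, 5].
Convergents (p_i = a_i*p_{i-1} + p_{i-2}, q_i = a_i*q_{i-1} + q_{i-2} with p_{-2}=0, p_{-1}=1, q_{-2}=1, q_{-1}=0), until the denominator exceeds 10:
  i=0: a_0=3, p_0 = 3*1 + 0 = 3, q_0 = 3*0 + 1 = 1.
  i=1: a_1=2, p_1 = 2*3 + 1 = 7, q_1 = 2*1 + 0 = 2.
  i=2: a_2=5, p_2 = 5*7 + 3 = 38, q_2 = 5*2 + 1 = 11.
q_2 = 11 > 10, so the last convergent with denominator <= 10 is p_1/q_1 = 7/2.
The closest fraction with denominator <= 10 is either p_1/q_1 or the intermediate fraction (k*p_1 + p_0)/(k*q_1 + q_0) with the largest k >= 1 whose denominator stays <= 10; these approach x as k grows, and every other convergent or intermediate fraction in range is farther away.
Largest k: floor((10 - q_0)/q_1) = floor((10 - 1)/2) = 4.
That gives (4*7 + 3)/(4*2 + 1) = 31/9.
Compare the errors: |x - 7/2| = |38*2 - 7*11|/(11*2) = 1/22, and |x - 31/9| = |38*9 - 31*11|/(11*9) = 1/99.
Cross-multiplying, 1*22 = 22 < 99 = 1*99, so 1/99 is smaller: the intermediate fraction 31/9 is closer to x than 7/2.

31/9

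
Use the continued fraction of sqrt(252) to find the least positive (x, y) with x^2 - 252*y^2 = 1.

First expand sqrt(252) as a continued fraction. With x_i = (sqrt(252) + m_i)/d_i and (m_0, d_0) = (0, 1): a_0 = floor(sqrt(252)) = 15, since 15^2 = 225 <= 252 < 256 = 16^2.
Iterate m_{i+1} = d_i*a_i - m_i, d_{i+1} = (252 - m_{i+1}^2)/d_i, a_{i+1} = floor((a_0 + m_{i+1})/d_{i+1}):
  m_1 = 1*15 - 0 = 15, d_1 = (252 - 15^2)/1 = 27/1 = 27, a_1 = floor((15 + 15)/27) = 1.
  m_2 = 27*1 - 15 = 12, d_2 = (252 - 12^2)/27 = 108/27 = 4, a_2 = floor((15 + 12)/4) = 6.
  m_3 = 4*6 - 12 = 12, d_3 = (252 - 12^2)/4 = 108/4 = 27, a_3 = floor((15 + 12)/27) = 1.
  m_4 = 27*1 - 12 = 15, d_4 = (252 - 15^2)/27 = 27/27 = 1, a_4 = floor((15 + 15)/1) = 30.
  m_5 = 1*30 - 15 = 15, d_5 = (252 - 15^2)/1 = 27/1 = 27: (m_5, d_5) = (m_1, d_1) = (15, 27), so from here the quotients repeat a_1, ..., a_4; the period length is 4.
So sqrt(252) = [15; (1, 6, 1, 30)] with period length k = 4.
k is even, so the fundamental solution of x^2 - 252y^2 = 1 is (p_{k-1}, q_{k-1}) = (p_3, q_3); compute convergents through index 3.
Convergents (p_i = a_i*p_{i-1} + p_{i-2}, q_i = a_i*q_{i-1} + q_{i-2} with p_{-2}=0, p_{-1}=1, q_{-2}=1, q_{-1}=0):
  i=0: a_0=15, p_0 = 15*1 + 0 = 15, q_0 = 15*0 + 1 = 1.
  i=1: a_1=1, p_1 = 1*15 + 1 = 16, q_1 = 1*1 + 0 = 1.
  i=2: a_2=6, p_2 = 6*16 + 15 = 111, q_2 = 6*1 + 1 = 7.
  i=3: a_3=1, p_3 = 1*111 + 16 = 127, q_3 = 1*7 + 1 = 8.
Check: 127^2 - 252*8^2 = 16129 - 16128 = 1, so (x, y) = (127, 8) solves the equation, and by the theorem it is the least positive solution.

(x, y) = (127, 8)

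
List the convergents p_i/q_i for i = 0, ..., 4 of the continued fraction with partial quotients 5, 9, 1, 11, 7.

5/1, 46/9, 51/10, 607/119, 4300/843

Using the convergent recurrence p_i = a_i*p_{i-1} + p_{i-2}, q_i = a_i*q_{i-1} + q_{i-2} with p_{-2}=0, p_{-1}=1, q_{-2}=1, q_{-1}=0:
  i=0: a_0=5, p_0 = 5*1 + 0 = 5, q_0 = 5*0 + 1 = 1.
  i=1: a_1=9, p_1 = 9*5 + 1 = 46, q_1 = 9*1 + 0 = 9.
  i=2: a_2=1, p_2 = 1*46 + 5 = 51, q_2 = 1*9 + 1 = 10.
  i=3: a_3=11, p_3 = 11*51 + 46 = 607, q_3 = 11*10 + 9 = 119.
  i=4: a_4=7, p_4 = 7*607 + 51 = 4300, q_4 = 7*119 + 10 = 843.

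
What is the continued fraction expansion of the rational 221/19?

Run the Euclidean algorithm on 221 and 19; the successive quotients are the partial quotients a_0, a_1, ... (each step inverts the fractional part left over by the previous one):
  221 = 11*19 + 12, so a_0 = 11.
  19 = 1*12 + 7, so a_1 = 1.
  12 = 1*7 + 5, so a_2 = 1.
  7 = 1*5 + 2, so a_3 = 1.
  5 = 2*2 + 1, so a_4 = 2.
  2 = 2*1 + 0, so a_5 = 2.
The remainder reaches 0 after 6 divisions, so the expansion has 6 partial quotients, read off in order.

[11; 1, 1, 1, 2, 2]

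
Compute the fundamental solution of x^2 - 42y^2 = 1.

First expand sqrt(42) as a continued fraction. With x_i = (sqrt(42) + m_i)/d_i and (m_0, d_0) = (0, 1): a_0 = floor(sqrt(42)) = 6, since 6^2 = 36 <= 42 < 49 = 7^2.
Iterate m_{i+1} = d_i*a_i - m_i, d_{i+1} = (42 - m_{i+1}^2)/d_i, a_{i+1} = floor((a_0 + m_{i+1})/d_{i+1}):
  m_1 = 1*6 - 0 = 6, d_1 = (42 - 6^2)/1 = 6/1 = 6, a_1 = floor((6 + 6)/6) = 2.
  m_2 = 6*2 - 6 = 6, d_2 = (42 - 6^2)/6 = 6/6 = 1, a_2 = floor((6 + 6)/1) = 12.
  m_3 = 1*12 - 6 = 6, d_3 = (42 - 6^2)/1 = 6/1 = 6: (m_3, d_3) = (m_1, d_1) = (6, 6), so from here the quotients repeat a_1, a_2; the period length is 2.
So sqrt(42) = [6; (2, 12)] with period length k = 2.
k is even, so the fundamental solution of x^2 - 42y^2 = 1 is (p_{k-1}, q_{k-1}) = (p_1, q_1); compute convergents through index 1.
Convergents (p_i = a_i*p_{i-1} + p_{i-2}, q_i = a_i*q_{i-1} + q_{i-2} with p_{-2}=0, p_{-1}=1, q_{-2}=1, q_{-1}=0):
  i=0: a_0=6, p_0 = 6*1 + 0 = 6, q_0 = 6*0 + 1 = 1.
  i=1: a_1=2, p_1 = 2*6 + 1 = 13, q_1 = 2*1 + 0 = 2.
Check: 13^2 - 42*2^2 = 169 - 168 = 1, so (x, y) = (13, 2) solves the equation, and by the theorem it is the least positive solution.

(x, y) = (13, 2)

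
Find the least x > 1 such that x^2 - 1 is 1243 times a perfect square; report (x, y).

(x, y) = (171874, 4875)

First expand sqrt(1243) as a continued fraction. With x_i = (sqrt(1243) + m_i)/d_i and (m_0, d_0) = (0, 1): a_0 = floor(sqrt(1243)) = 35, since 35^2 = 1225 <= 1243 < 1296 = 36^2.
Iterate m_{i+1} = d_i*a_i - m_i, d_{i+1} = (1243 - m_{i+1}^2)/d_i, a_{i+1} = floor((a_0 + m_{i+1})/d_{i+1}):
  m_1 = 1*35 - 0 = 35, d_1 = (1243 - 35^2)/1 = 18/1 = 18, a_1 = floor((35 + 35)/18) = 3.
  m_2 = 18*3 - 35 = 19, d_2 = (1243 - 19^2)/18 = 882/18 = 49, a_2 = floor((35 + 19)/49) = 1.
  m_3 = 49*1 - 19 = 30, d_3 = (1243 - 30^2)/49 = 343/49 = 7, a_3 = floor((35 + 30)/7) = 9.
  m_4 = 7*9 - 30 = 33, d_4 = (1243 - 33^2)/7 = 154/7 = 22, a_4 = floor((35 + 33)/22) = 3.
  m_5 = 22*3 - 33 = 33, d_5 = (1243 - 33^2)/22 = 154/22 = 7, a_5 = floor((35 + 33)/7) = 9.
  m_6 = 7*9 - 33 = 30, d_6 = (1243 - 30^2)/7 = 343/7 = 49, a_6 = floor((35 + 30)/49) = 1.
  m_7 = 49*1 - 30 = 19, d_7 = (1243 - 19^2)/49 = 882/49 = 18, a_7 = floor((35 + 19)/18) = 3.
  m_8 = 18*3 - 19 = 35, d_8 = (1243 - 35^2)/18 = 18/18 = 1, a_8 = floor((35 + 35)/1) = 70.
  m_9 = 1*70 - 35 = 35, d_9 = (1243 - 35^2)/1 = 18/1 = 18: (m_9, d_9) = (m_1, d_1) = (35, 18), so from here the quotients repeat a_1, ..., a_8; the period length is 8.
So sqrt(1243) = [35; (3, 1, 9, 3, 9, 1, 3, 70)] with period length k = 8.
k is even, so the fundamental solution of x^2 - 1243y^2 = 1 is (p_{k-1}, q_{k-1}) = (p_7, q_7); compute convergents through index 7.
Convergents (p_i = a_i*p_{i-1} + p_{i-2}, q_i = a_i*q_{i-1} + q_{i-2} with p_{-2}=0, p_{-1}=1, q_{-2}=1, q_{-1}=0):
  i=0: a_0=35, p_0 = 35*1 + 0 = 35, q_0 = 35*0 + 1 = 1.
  i=1: a_1=3, p_1 = 3*35 + 1 = 106, q_1 = 3*1 + 0 = 3.
  i=2: a_2=1, p_2 = 1*106 + 35 = 141, q_2 = 1*3 + 1 = 4.
  i=3: a_3=9, p_3 = 9*141 + 106 = 1375, q_3 = 9*4 + 3 = 39.
  i=4: a_4=3, p_4 = 3*1375 + 141 = 4266, q_4 = 3*39 + 4 = 121.
  i=5: a_5=9, p_5 = 9*4266 + 1375 = 39769, q_5 = 9*121 + 39 = 1128.
  i=6: a_6=1, p_6 = 1*39769 + 4266 = 44035, q_6 = 1*1128 + 121 = 1249.
  i=7: a_7=3, p_7 = 3*44035 + 39769 = 171874, q_7 = 3*1249 + 1128 = 4875.
Check: 171874^2 - 1243*4875^2 = 29540671876 - 29540671875 = 1, so (x, y) = (171874, 4875) solves the equation, and by the theorem it is the least positive solution.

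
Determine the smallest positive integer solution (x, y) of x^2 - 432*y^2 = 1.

First expand sqrt(432) as a continued fraction. With x_i = (sqrt(432) + m_i)/d_i and (m_0, d_0) = (0, 1): a_0 = floor(sqrt(432)) = 20, since 20^2 = 400 <= 432 < 441 = 21^2.
Iterate m_{i+1} = d_i*a_i - m_i, d_{i+1} = (432 - m_{i+1}^2)/d_i, a_{i+1} = floor((a_0 + m_{i+1})/d_{i+1}):
  m_1 = 1*20 - 0 = 20, d_1 = (432 - 20^2)/1 = 32/1 = 32, a_1 = floor((20 + 20)/32) = 1.
  m_2 = 32*1 - 20 = 12, d_2 = (432 - 12^2)/32 = 288/32 = 9, a_2 = floor((20 + 12)/9) = 3.
  m_3 = 9*3 - 12 = 15, d_3 = (432 - 15^2)/9 = 207/9 = 23, a_3 = floor((20 + 15)/23) = 1.
  m_4 = 23*1 - 15 = 8, d_4 = (432 - 8^2)/23 = 368/23 = 16, a_4 = floor((20 + 8)/16) = 1.
  m_5 = 16*1 - 8 = 8, d_5 = (432 - 8^2)/16 = 368/16 = 23, a_5 = floor((20 + 8)/23) = 1.
  m_6 = 23*1 - 8 = 15, d_6 = (432 - 15^2)/23 = 207/23 = 9, a_6 = floor((20 + 15)/9) = 3.
  m_7 = 9*3 - 15 = 12, d_7 = (432 - 12^2)/9 = 288/9 = 32, a_7 = floor((20 + 12)/32) = 1.
  m_8 = 32*1 - 12 = 20, d_8 = (432 - 20^2)/32 = 32/32 = 1, a_8 = floor((20 + 20)/1) = 40.
  m_9 = 1*40 - 20 = 20, d_9 = (432 - 20^2)/1 = 32/1 = 32: (m_9, d_9) = (m_1, d_1) = (20, 32), so from here the quotients repeat a_1, ..., a_8; the period length is 8.
So sqrt(432) = [20; (1, 3, 1, 1, 1, 3, 1, 40)] with period length k = 8.
k is even, so the fundamental solution of x^2 - 432y^2 = 1 is (p_{k-1}, q_{k-1}) = (p_7, q_7); compute convergents through index 7.
Convergents (p_i = a_i*p_{i-1} + p_{i-2}, q_i = a_i*q_{i-1} + q_{i-2} with p_{-2}=0, p_{-1}=1, q_{-2}=1, q_{-1}=0):
  i=0: a_0=20, p_0 = 20*1 + 0 = 20, q_0 = 20*0 + 1 = 1.
  i=1: a_1=1, p_1 = 1*20 + 1 = 21, q_1 = 1*1 + 0 = 1.
  i=2: a_2=3, p_2 = 3*21 + 20 = 83, q_2 = 3*1 + 1 = 4.
  i=3: a_3=1, p_3 = 1*83 + 21 = 104, q_3 = 1*4 + 1 = 5.
  i=4: a_4=1, p_4 = 1*104 + 83 = 187, q_4 = 1*5 + 4 = 9.
  i=5: a_5=1, p_5 = 1*187 + 104 = 291, q_5 = 1*9 + 5 = 14.
  i=6: a_6=3, p_6 = 3*291 + 187 = 1060, q_6 = 3*14 + 9 = 51.
  i=7: a_7=1, p_7 = 1*1060 + 291 = 1351, q_7 = 1*51 + 14 = 65.
Check: 1351^2 - 432*65^2 = 1825201 - 1825200 = 1, so (x, y) = (1351, 65) solves the equation, and by the theorem it is the least positive solution.

(x, y) = (1351, 65)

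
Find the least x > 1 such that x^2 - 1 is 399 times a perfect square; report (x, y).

(x, y) = (20, 1)

First expand sqrt(399) as a continued fraction. With x_i = (sqrt(399) + m_i)/d_i and (m_0, d_0) = (0, 1): a_0 = floor(sqrt(399)) = 19, since 19^2 = 361 <= 399 < 400 = 20^2.
Iterate m_{i+1} = d_i*a_i - m_i, d_{i+1} = (399 - m_{i+1}^2)/d_i, a_{i+1} = floor((a_0 + m_{i+1})/d_{i+1}):
  m_1 = 1*19 - 0 = 19, d_1 = (399 - 19^2)/1 = 38/1 = 38, a_1 = floor((19 + 19)/38) = 1.
  m_2 = 38*1 - 19 = 19, d_2 = (399 - 19^2)/38 = 38/38 = 1, a_2 = floor((19 + 19)/1) = 38.
  m_3 = 1*38 - 19 = 19, d_3 = (399 - 19^2)/1 = 38/1 = 38: (m_3, d_3) = (m_1, d_1) = (19, 38), so from here the quotients repeat a_1, a_2; the period length is 2.
So sqrt(399) = [19; (1, 38)] with period length k = 2.
k is even, so the fundamental solution of x^2 - 399y^2 = 1 is (p_{k-1}, q_{k-1}) = (p_1, q_1); compute convergents through index 1.
Convergents (p_i = a_i*p_{i-1} + p_{i-2}, q_i = a_i*q_{i-1} + q_{i-2} with p_{-2}=0, p_{-1}=1, q_{-2}=1, q_{-1}=0):
  i=0: a_0=19, p_0 = 19*1 + 0 = 19, q_0 = 19*0 + 1 = 1.
  i=1: a_1=1, p_1 = 1*19 + 1 = 20, q_1 = 1*1 + 0 = 1.
Check: 20^2 - 399*1^2 = 400 - 399 = 1, so (x, y) = (20, 1) solves the equation, and by the theorem it is the least positive solution.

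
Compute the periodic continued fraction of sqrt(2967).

Write x_i = (sqrt(2967) + m_i)/d_i with (m_0, d_0) = (0, 1). a_0 = floor(sqrt(2967)) = 54, since 54^2 = 2916 <= 2967 < 3025 = 55^2.
Iterate m_{i+1} = d_i*a_i - m_i, d_{i+1} = (2967 - m_{i+1}^2)/d_i, a_{i+1} = floor((a_0 + m_{i+1})/d_{i+1}):
  m_1 = 1*54 - 0 = 54, d_1 = (2967 - 54^2)/1 = 51/1 = 51, a_1 = floor((54 + 54)/51) = 2.
  m_2 = 51*2 - 54 = 48, d_2 = (2967 - 48^2)/51 = 663/51 = 13, a_2 = floor((54 + 48)/13) = 7.
  m_3 = 13*7 - 48 = 43, d_3 = (2967 - 43^2)/13 = 1118/13 = 86, a_3 = floor((54 + 43)/86) = 1.
  m_4 = 86*1 - 43 = 43, d_4 = (2967 - 43^2)/86 = 1118/86 = 13, a_4 = floor((54 + 43)/13) = 7.
  m_5 = 13*7 - 43 = 48, d_5 = (2967 - 48^2)/13 = 663/13 = 51, a_5 = floor((54 + 48)/51) = 2.
  m_6 = 51*2 - 48 = 54, d_6 = (2967 - 54^2)/51 = 51/51 = 1, a_6 = floor((54 + 54)/1) = 108.
  m_7 = 1*108 - 54 = 54, d_7 = (2967 - 54^2)/1 = 51/1 = 51: (m_7, d_7) = (m_1, d_1) = (54, 51), so from here the quotients repeat a_1, ..., a_6; the period length is 6.
Hence the expansion of sqrt(2967) is a_0 = 54 followed by the repeating block 2, 7, 1, 7, 2, 108 (period 6).

[54; (2, 7, 1, 7, 2, 108)]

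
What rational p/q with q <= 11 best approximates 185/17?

98/9

Expand x = 185/17 as a continued fraction with the Euclidean algorithm:
  185 = 10*17 + 15, so a_0 = 10.
  17 = 1*15 + 2, so a_1 = 1.
  15 = 7*2 + 1, so a_2 = 7.
  2 = 2*1 + 0, so a_3 = 2.
so x = [10; 1, 7, 2].
Convergents (p_i = a_i*p_{i-1} + p_{i-2}, q_i = a_i*q_{i-1} + q_{i-2} with p_{-2}=0, p_{-1}=1, q_{-2}=1, q_{-1}=0), until the denominator exceeds 11:
  i=0: a_0=10, p_0 = 10*1 + 0 = 10, q_0 = 10*0 + 1 = 1.
  i=1: a_1=1, p_1 = 1*10 + 1 = 11, q_1 = 1*1 + 0 = 1.
  i=2: a_2=7, p_2 = 7*11 + 10 = 87, q_2 = 7*1 + 1 = 8.
  i=3: a_3=2, p_3 = 2*87 + 11 = 185, q_3 = 2*8 + 1 = 17.
q_3 = 17 > 11, so the last convergent with denominator <= 11 is p_2/q_2 = 87/8.
The closest fraction with denominator <= 11 is either p_2/q_2 or the intermediate fraction (k*p_2 + p_1)/(k*q_2 + q_1) with the largest k >= 1 whose denominator stays <= 11; these approach x as k grows, and every other convergent or intermediate fraction in range is farther away.
Largest k: floor((11 - q_1)/q_2) = floor((11 - 1)/8) = 1.
That gives (1*87 + 11)/(1*8 + 1) = 98/9.
Compare the errors: |x - 87/8| = |185*8 - 87*17|/(17*8) = 1/136, and |x - 98/9| = |185*9 - 98*17|/(17*9) = 1/153.
Cross-multiplying, 1*136 = 136 < 153 = 1*153, so 1/153 is smaller: the intermediate fraction 98/9 is closer to x than 87/8.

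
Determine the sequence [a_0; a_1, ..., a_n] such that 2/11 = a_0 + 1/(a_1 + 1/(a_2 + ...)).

[0; 5, 2]

Run the Euclidean algorithm on 2 and 11; the successive quotients are the partial quotients a_0, a_1, ... (each step inverts the fractional part left over by the previous one):
  2 = 0*11 + 2, so a_0 = 0.
  11 = 5*2 + 1, so a_1 = 5.
  2 = 2*1 + 0, so a_2 = 2.
The remainder reaches 0 after 3 divisions, so the expansion has 3 partial quotients, read off in order.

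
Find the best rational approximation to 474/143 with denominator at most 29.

Expand x = 474/143 as a continued fraction with the Euclidean algorithm:
  474 = 3*143 + 45, so a_0 = 3.
  143 = 3*45 + 8, so a_1 = 3.
  45 = 5*8 + 5, so a_2 = 5.
  8 = 1*5 + 3, so a_3 = 1.
  5 = 1*3 + 2, so a_4 = 1.
  3 = 1*2 + 1, so a_5 = 1.
  2 = 2*1 + 0, so a_6 = 2.
so x = [3; 3, 5, 1, 1, 1, 2].
Convergents (p_i = a_i*p_{i-1} + p_{i-2}, q_i = a_i*q_{i-1} + q_{i-2} with p_{-2}=0, p_{-1}=1, q_{-2}=1, q_{-1}=0), until the denominator exceeds 29:
  i=0: a_0=3, p_0 = 3*1 + 0 = 3, q_0 = 3*0 + 1 = 1.
  i=1: a_1=3, p_1 = 3*3 + 1 = 10, q_1 = 3*1 + 0 = 3.
  i=2: a_2=5, p_2 = 5*10 + 3 = 53, q_2 = 5*3 + 1 = 16.
  i=3: a_3=1, p_3 = 1*53 + 10 = 63, q_3 = 1*16 + 3 = 19.
  i=4: a_4=1, p_4 = 1*63 + 53 = 116, q_4 = 1*19 + 16 = 35.
q_4 = 35 > 29, so the last convergent with denominator <= 29 is p_3/q_3 = 63/19.
The closest fraction with denominator <= 29 is either p_3/q_3 or the intermediate fraction (k*p_3 + p_2)/(k*q_3 + q_2) with the largest k >= 1 whose denominator stays <= 29; these approach x as k grows, and every other convergent or intermediate fraction in range is farther away.
Largest k: floor((29 - q_2)/q_3) = floor((29 - 16)/19) = 0.
Since k = 0, no intermediate fraction beyond p_3/q_3 has denominator <= 29, so the convergent 63/19 is the closest (its error is |474*19 - 63*143|/(143*19) = 3/2717).

63/19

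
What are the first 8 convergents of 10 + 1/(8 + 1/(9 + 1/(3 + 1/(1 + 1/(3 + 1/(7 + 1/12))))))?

Using the convergent recurrence p_i = a_i*p_{i-1} + p_{i-2}, q_i = a_i*q_{i-1} + q_{i-2} with p_{-2}=0, p_{-1}=1, q_{-2}=1, q_{-1}=0:
  i=0: a_0=10, p_0 = 10*1 + 0 = 10, q_0 = 10*0 + 1 = 1.
  i=1: a_1=8, p_1 = 8*10 + 1 = 81, q_1 = 8*1 + 0 = 8.
  i=2: a_2=9, p_2 = 9*81 + 10 = 739, q_2 = 9*8 + 1 = 73.
  i=3: a_3=3, p_3 = 3*739 + 81 = 2298, q_3 = 3*73 + 8 = 227.
  i=4: a_4=1, p_4 = 1*2298 + 739 = 3037, q_4 = 1*227 + 73 = 300.
  i=5: a_5=3, p_5 = 3*3037 + 2298 = 11409, q_5 = 3*300 + 227 = 1127.
  i=6: a_6=7, p_6 = 7*11409 + 3037 = 82900, q_6 = 7*1127 + 300 = 8189.
  i=7: a_7=12, p_7 = 12*82900 + 11409 = 1006209, q_7 = 12*8189 + 1127 = 99395.

10/1, 81/8, 739/73, 2298/227, 3037/300, 11409/1127, 82900/8189, 1006209/99395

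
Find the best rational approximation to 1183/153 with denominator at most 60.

433/56

Expand x = 1183/153 as a continued fraction with the Euclidean algorithm:
  1183 = 7*153 + 112, so a_0 = 7.
  153 = 1*112 + 41, so a_1 = 1.
  112 = 2*41 + 30, so a_2 = 2.
  41 = 1*30 + 11, so a_3 = 1.
  30 = 2*11 + 8, so a_4 = 2.
  11 = 1*8 + 3, so a_5 = 1.
  8 = 2*3 + 2, so a_6 = 2.
  3 = 1*2 + 1, so a_7 = 1.
  2 = 2*1 + 0, so a_8 = 2.
so x = [7; 1, 2, 1, 2, 1, 2, 1, 2].
Convergents (p_i = a_i*p_{i-1} + p_{i-2}, q_i = a_i*q_{i-1} + q_{i-2} with p_{-2}=0, p_{-1}=1, q_{-2}=1, q_{-1}=0), until the denominator exceeds 60:
  i=0: a_0=7, p_0 = 7*1 + 0 = 7, q_0 = 7*0 + 1 = 1.
  i=1: a_1=1, p_1 = 1*7 + 1 = 8, q_1 = 1*1 + 0 = 1.
  i=2: a_2=2, p_2 = 2*8 + 7 = 23, q_2 = 2*1 + 1 = 3.
  i=3: a_3=1, p_3 = 1*23 + 8 = 31, q_3 = 1*3 + 1 = 4.
  i=4: a_4=2, p_4 = 2*31 + 23 = 85, q_4 = 2*4 + 3 = 11.
  i=5: a_5=1, p_5 = 1*85 + 31 = 116, q_5 = 1*11 + 4 = 15.
  i=6: a_6=2, p_6 = 2*116 + 85 = 317, q_6 = 2*15 + 11 = 41.
  i=7: a_7=1, p_7 = 1*317 + 116 = 433, q_7 = 1*41 + 15 = 56.
  i=8: a_8=2, p_8 = 2*433 + 317 = 1183, q_8 = 2*56 + 41 = 153.
q_8 = 153 > 60, so the last convergent with denominator <= 60 is p_7/q_7 = 433/56.
The closest fraction with denominator <= 60 is either p_7/q_7 or the intermediate fraction (k*p_7 + p_6)/(k*q_7 + q_6) with the largest k >= 1 whose denominator stays <= 60; these approach x as k grows, and every other convergent or intermediate fraction in range is farther away.
Largest k: floor((60 - q_6)/q_7) = floor((60 - 41)/56) = 0.
Since k = 0, no intermediate fraction beyond p_7/q_7 has denominator <= 60, so the convergent 433/56 is the closest (its error is |1183*56 - 433*153|/(153*56) = 1/8568).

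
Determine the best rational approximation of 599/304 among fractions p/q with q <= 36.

67/34

Expand x = 599/304 as a continued fraction with the Euclidean algorithm:
  599 = 1*304 + 295, so a_0 = 1.
  304 = 1*295 + 9, so a_1 = 1.
  295 = 32*9 + 7, so a_2 = 32.
  9 = 1*7 + 2, so a_3 = 1.
  7 = 3*2 + 1, so a_4 = 3.
  2 = 2*1 + 0, so a_5 = 2.
so x = [1; 1, 32, 1, 3, 2].
Convergents (p_i = a_i*p_{i-1} + p_{i-2}, q_i = a_i*q_{i-1} + q_{i-2} with p_{-2}=0, p_{-1}=1, q_{-2}=1, q_{-1}=0), until the denominator exceeds 36:
  i=0: a_0=1, p_0 = 1*1 + 0 = 1, q_0 = 1*0 + 1 = 1.
  i=1: a_1=1, p_1 = 1*1 + 1 = 2, q_1 = 1*1 + 0 = 1.
  i=2: a_2=32, p_2 = 32*2 + 1 = 65, q_2 = 32*1 + 1 = 33.
  i=3: a_3=1, p_3 = 1*65 + 2 = 67, q_3 = 1*33 + 1 = 34.
  i=4: a_4=3, p_4 = 3*67 + 65 = 266, q_4 = 3*34 + 33 = 135.
q_4 = 135 > 36, so the last convergent with denominator <= 36 is p_3/q_3 = 67/34.
The closest fraction with denominator <= 36 is either p_3/q_3 or the intermediate fraction (k*p_3 + p_2)/(k*q_3 + q_2) with the largest k >= 1 whose denominator stays <= 36; these approach x as k grows, and every other convergent or intermediate fraction in range is farther away.
Largest k: floor((36 - q_2)/q_3) = floor((36 - 33)/34) = 0.
Since k = 0, no intermediate fraction beyond p_3/q_3 has denominator <= 36, so the convergent 67/34 is the closest (its error is |599*34 - 67*304|/(304*34) = 2/10336).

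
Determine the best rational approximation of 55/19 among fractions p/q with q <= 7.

Expand x = 55/19 as a continued fraction with the Euclidean algorithm:
  55 = 2*19 + 17, so a_0 = 2.
  19 = 1*17 + 2, so a_1 = 1.
  17 = 8*2 + 1, so a_2 = 8.
  2 = 2*1 + 0, so a_3 = 2.
so x = [2; 1, 8, 2].
Convergents (p_i = a_i*p_{i-1} + p_{i-2}, q_i = a_i*q_{i-1} + q_{i-2} with p_{-2}=0, p_{-1}=1, q_{-2}=1, q_{-1}=0), until the denominator exceeds 7:
  i=0: a_0=2, p_0 = 2*1 + 0 = 2, q_0 = 2*0 + 1 = 1.
  i=1: a_1=1, p_1 = 1*2 + 1 = 3, q_1 = 1*1 + 0 = 1.
  i=2: a_2=8, p_2 = 8*3 + 2 = 26, q_2 = 8*1 + 1 = 9.
q_2 = 9 > 7, so the last convergent with denominator <= 7 is p_1/q_1 = 3/1.
The closest fraction with denominator <= 7 is either p_1/q_1 or the intermediate fraction (k*p_1 + p_0)/(k*q_1 + q_0) with the largest k >= 1 whose denominator stays <= 7; these approach x as k grows, and every other convergent or intermediate fraction in range is farther away.
Largest k: floor((7 - q_0)/q_1) = floor((7 - 1)/1) = 6.
That gives (6*3 + 2)/(6*1 + 1) = 20/7.
Compare the errors: |x - 3/1| = |55*1 - 3*19|/(19*1) = 2/19, and |x - 20/7| = |55*7 - 20*19|/(19*7) = 5/133.
Cross-multiplying, 5*19 = 95 < 266 = 2*133, so 5/133 is smaller: the intermediate fraction 20/7 is closer to x than 3/1.

20/7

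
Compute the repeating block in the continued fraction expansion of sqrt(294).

[17; (6, 1, 4, 1, 6, 34)]

Write x_i = (sqrt(294) + m_i)/d_i with (m_0, d_0) = (0, 1). a_0 = floor(sqrt(294)) = 17, since 17^2 = 289 <= 294 < 324 = 18^2.
Iterate m_{i+1} = d_i*a_i - m_i, d_{i+1} = (294 - m_{i+1}^2)/d_i, a_{i+1} = floor((a_0 + m_{i+1})/d_{i+1}):
  m_1 = 1*17 - 0 = 17, d_1 = (294 - 17^2)/1 = 5/1 = 5, a_1 = floor((17 + 17)/5) = 6.
  m_2 = 5*6 - 17 = 13, d_2 = (294 - 13^2)/5 = 125/5 = 25, a_2 = floor((17 + 13)/25) = 1.
  m_3 = 25*1 - 13 = 12, d_3 = (294 - 12^2)/25 = 150/25 = 6, a_3 = floor((17 + 12)/6) = 4.
  m_4 = 6*4 - 12 = 12, d_4 = (294 - 12^2)/6 = 150/6 = 25, a_4 = floor((17 + 12)/25) = 1.
  m_5 = 25*1 - 12 = 13, d_5 = (294 - 13^2)/25 = 125/25 = 5, a_5 = floor((17 + 13)/5) = 6.
  m_6 = 5*6 - 13 = 17, d_6 = (294 - 17^2)/5 = 5/5 = 1, a_6 = floor((17 + 17)/1) = 34.
  m_7 = 1*34 - 17 = 17, d_7 = (294 - 17^2)/1 = 5/1 = 5: (m_7, d_7) = (m_1, d_1) = (17, 5), so from here the quotients repeat a_1, ..., a_6; the period length is 6.
Hence the expansion of sqrt(294) is a_0 = 17 followed by the repeating block 6, 1, 4, 1, 6, 34 (period 6).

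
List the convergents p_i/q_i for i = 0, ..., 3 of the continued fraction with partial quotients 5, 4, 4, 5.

Using the convergent recurrence p_i = a_i*p_{i-1} + p_{i-2}, q_i = a_i*q_{i-1} + q_{i-2} with p_{-2}=0, p_{-1}=1, q_{-2}=1, q_{-1}=0:
  i=0: a_0=5, p_0 = 5*1 + 0 = 5, q_0 = 5*0 + 1 = 1.
  i=1: a_1=4, p_1 = 4*5 + 1 = 21, q_1 = 4*1 + 0 = 4.
  i=2: a_2=4, p_2 = 4*21 + 5 = 89, q_2 = 4*4 + 1 = 17.
  i=3: a_3=5, p_3 = 5*89 + 21 = 466, q_3 = 5*17 + 4 = 89.

5/1, 21/4, 89/17, 466/89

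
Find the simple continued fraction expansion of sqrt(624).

Write x_i = (sqrt(624) + m_i)/d_i with (m_0, d_0) = (0, 1). a_0 = floor(sqrt(624)) = 24, since 24^2 = 576 <= 624 < 625 = 25^2.
Iterate m_{i+1} = d_i*a_i - m_i, d_{i+1} = (624 - m_{i+1}^2)/d_i, a_{i+1} = floor((a_0 + m_{i+1})/d_{i+1}):
  m_1 = 1*24 - 0 = 24, d_1 = (624 - 24^2)/1 = 48/1 = 48, a_1 = floor((24 + 24)/48) = 1.
  m_2 = 48*1 - 24 = 24, d_2 = (624 - 24^2)/48 = 48/48 = 1, a_2 = floor((24 + 24)/1) = 48.
  m_3 = 1*48 - 24 = 24, d_3 = (624 - 24^2)/1 = 48/1 = 48: (m_3, d_3) = (m_1, d_1) = (24, 48), so from here the quotients repeat a_1, a_2; the period length is 2.
Hence the expansion of sqrt(624) is a_0 = 24 followed by the repeating block 1, 48 (period 2).

[24; (1, 48)]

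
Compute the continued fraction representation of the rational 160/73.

Run the Euclidean algorithm on 160 and 73; the successive quotients are the partial quotients a_0, a_1, ... (each step inverts the fractional part left over by the previous one):
  160 = 2*73 + 14, so a_0 = 2.
  73 = 5*14 + 3, so a_1 = 5.
  14 = 4*3 + 2, so a_2 = 4.
  3 = 1*2 + 1, so a_3 = 1.
  2 = 2*1 + 0, so a_4 = 2.
The remainder reaches 0 after 5 divisions, so the expansion has 5 partial quotients, read off in order.

[2; 5, 4, 1, 2]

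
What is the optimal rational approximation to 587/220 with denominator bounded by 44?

Expand x = 587/220 as a continued fraction with the Euclidean algorithm:
  587 = 2*220 + 147, so a_0 = 2.
  220 = 1*147 + 73, so a_1 = 1.
  147 = 2*73 + 1, so a_2 = 2.
  73 = 73*1 + 0, so a_3 = 73.
so x = [2; 1, 2, 73].
Convergents (p_i = a_i*p_{i-1} + p_{i-2}, q_i = a_i*q_{i-1} + q_{i-2} with p_{-2}=0, p_{-1}=1, q_{-2}=1, q_{-1}=0), until the denominator exceeds 44:
  i=0: a_0=2, p_0 = 2*1 + 0 = 2, q_0 = 2*0 + 1 = 1.
  i=1: a_1=1, p_1 = 1*2 + 1 = 3, q_1 = 1*1 + 0 = 1.
  i=2: a_2=2, p_2 = 2*3 + 2 = 8, q_2 = 2*1 + 1 = 3.
  i=3: a_3=73, p_3 = 73*8 + 3 = 587, q_3 = 73*3 + 1 = 220.
q_3 = 220 > 44, so the last convergent with denominator <= 44 is p_2/q_2 = 8/3.
The closest fraction with denominator <= 44 is either p_2/q_2 or the intermediate fraction (k*p_2 + p_1)/(k*q_2 + q_1) with the largest k >= 1 whose denominator stays <= 44; these approach x as k grows, and every other convergent or intermediate fraction in range is farther away.
Largest k: floor((44 - q_1)/q_2) = floor((44 - 1)/3) = 14.
That gives (14*8 + 3)/(14*3 + 1) = 115/43.
Compare the errors: |x - 8/3| = |587*3 - 8*220|/(220*3) = 1/660, and |x - 115/43| = |587*43 - 115*220|/(220*43) = 59/9460.
Cross-multiplying, 1*9460 = 9460 < 38940 = 59*660, so 1/660 is smaller: the convergent 8/3 is closer to x than 115/43.

8/3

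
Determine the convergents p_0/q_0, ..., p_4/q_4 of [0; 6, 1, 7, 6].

Using the convergent recurrence p_i = a_i*p_{i-1} + p_{i-2}, q_i = a_i*q_{i-1} + q_{i-2} with p_{-2}=0, p_{-1}=1, q_{-2}=1, q_{-1}=0:
  i=0: a_0=0, p_0 = 0*1 + 0 = 0, q_0 = 0*0 + 1 = 1.
  i=1: a_1=6, p_1 = 6*0 + 1 = 1, q_1 = 6*1 + 0 = 6.
  i=2: a_2=1, p_2 = 1*1 + 0 = 1, q_2 = 1*6 + 1 = 7.
  i=3: a_3=7, p_3 = 7*1 + 1 = 8, q_3 = 7*7 + 6 = 55.
  i=4: a_4=6, p_4 = 6*8 + 1 = 49, q_4 = 6*55 + 7 = 337.

0/1, 1/6, 1/7, 8/55, 49/337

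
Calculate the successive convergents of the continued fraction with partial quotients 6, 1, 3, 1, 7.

Using the convergent recurrence p_i = a_i*p_{i-1} + p_{i-2}, q_i = a_i*q_{i-1} + q_{i-2} with p_{-2}=0, p_{-1}=1, q_{-2}=1, q_{-1}=0:
  i=0: a_0=6, p_0 = 6*1 + 0 = 6, q_0 = 6*0 + 1 = 1.
  i=1: a_1=1, p_1 = 1*6 + 1 = 7, q_1 = 1*1 + 0 = 1.
  i=2: a_2=3, p_2 = 3*7 + 6 = 27, q_2 = 3*1 + 1 = 4.
  i=3: a_3=1, p_3 = 1*27 + 7 = 34, q_3 = 1*4 + 1 = 5.
  i=4: a_4=7, p_4 = 7*34 + 27 = 265, q_4 = 7*5 + 4 = 39.

6/1, 7/1, 27/4, 34/5, 265/39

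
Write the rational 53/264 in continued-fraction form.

[0; 4, 1, 52]

Run the Euclidean algorithm on 53 and 264; the successive quotients are the partial quotients a_0, a_1, ... (each step inverts the fractional part left over by the previous one):
  53 = 0*264 + 53, so a_0 = 0.
  264 = 4*53 + 52, so a_1 = 4.
  53 = 1*52 + 1, so a_2 = 1.
  52 = 52*1 + 0, so a_3 = 52.
The remainder reaches 0 after 4 divisions, so the expansion has 4 partial quotients, read off in order.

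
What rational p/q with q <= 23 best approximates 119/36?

76/23

Expand x = 119/36 as a continued fraction with the Euclidean algorithm:
  119 = 3*36 + 11, so a_0 = 3.
  36 = 3*11 + 3, so a_1 = 3.
  11 = 3*3 + 2, so a_2 = 3.
  3 = 1*2 + 1, so a_3 = 1.
  2 = 2*1 + 0, so a_4 = 2.
so x = [3; 3, 3, 1, 2].
Convergents (p_i = a_i*p_{i-1} + p_{i-2}, q_i = a_i*q_{i-1} + q_{i-2} with p_{-2}=0, p_{-1}=1, q_{-2}=1, q_{-1}=0), until the denominator exceeds 23:
  i=0: a_0=3, p_0 = 3*1 + 0 = 3, q_0 = 3*0 + 1 = 1.
  i=1: a_1=3, p_1 = 3*3 + 1 = 10, q_1 = 3*1 + 0 = 3.
  i=2: a_2=3, p_2 = 3*10 + 3 = 33, q_2 = 3*3 + 1 = 10.
  i=3: a_3=1, p_3 = 1*33 + 10 = 43, q_3 = 1*10 + 3 = 13.
  i=4: a_4=2, p_4 = 2*43 + 33 = 119, q_4 = 2*13 + 10 = 36.
q_4 = 36 > 23, so the last convergent with denominator <= 23 is p_3/q_3 = 43/13.
The closest fraction with denominator <= 23 is either p_3/q_3 or the intermediate fraction (k*p_3 + p_2)/(k*q_3 + q_2) with the largest k >= 1 whose denominator stays <= 23; these approach x as k grows, and every other convergent or intermediate fraction in range is farther away.
Largest k: floor((23 - q_2)/q_3) = floor((23 - 10)/13) = 1.
That gives (1*43 + 33)/(1*13 + 10) = 76/23.
Compare the errors: |x - 43/13| = |119*13 - 43*36|/(36*13) = 1/468, and |x - 76/23| = |119*23 - 76*36|/(36*23) = 1/828.
Cross-multiplying, 1*468 = 468 < 828 = 1*828, so 1/828 is smaller: the intermediate fraction 76/23 is closer to x than 43/13.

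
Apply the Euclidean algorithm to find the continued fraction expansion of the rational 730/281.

Run the Euclidean algorithm on 730 and 281; the successive quotients are the partial quotients a_0, a_1, ... (each step inverts the fractional part left over by the previous one):
  730 = 2*281 + 168, so a_0 = 2.
  281 = 1*168 + 113, so a_1 = 1.
  168 = 1*113 + 55, so a_2 = 1.
  113 = 2*55 + 3, so a_3 = 2.
  55 = 18*3 + 1, so a_4 = 18.
  3 = 3*1 + 0, so a_5 = 3.
The remainder reaches 0 after 6 divisions, so the expansion has 6 partial quotients, read off in order.

[2; 1, 1, 2, 18, 3]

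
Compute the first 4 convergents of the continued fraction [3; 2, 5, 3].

Using the convergent recurrence p_i = a_i*p_{i-1} + p_{i-2}, q_i = a_i*q_{i-1} + q_{i-2} with p_{-2}=0, p_{-1}=1, q_{-2}=1, q_{-1}=0:
  i=0: a_0=3, p_0 = 3*1 + 0 = 3, q_0 = 3*0 + 1 = 1.
  i=1: a_1=2, p_1 = 2*3 + 1 = 7, q_1 = 2*1 + 0 = 2.
  i=2: a_2=5, p_2 = 5*7 + 3 = 38, q_2 = 5*2 + 1 = 11.
  i=3: a_3=3, p_3 = 3*38 + 7 = 121, q_3 = 3*11 + 2 = 35.

3/1, 7/2, 38/11, 121/35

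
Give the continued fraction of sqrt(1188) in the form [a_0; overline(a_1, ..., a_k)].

Write x_i = (sqrt(1188) + m_i)/d_i with (m_0, d_0) = (0, 1). a_0 = floor(sqrt(1188)) = 34, since 34^2 = 1156 <= 1188 < 1225 = 35^2.
Iterate m_{i+1} = d_i*a_i - m_i, d_{i+1} = (1188 - m_{i+1}^2)/d_i, a_{i+1} = floor((a_0 + m_{i+1})/d_{i+1}):
  m_1 = 1*34 - 0 = 34, d_1 = (1188 - 34^2)/1 = 32/1 = 32, a_1 = floor((34 + 34)/32) = 2.
  m_2 = 32*2 - 34 = 30, d_2 = (1188 - 30^2)/32 = 288/32 = 9, a_2 = floor((34 + 30)/9) = 7.
  m_3 = 9*7 - 30 = 33, d_3 = (1188 - 33^2)/9 = 99/9 = 11, a_3 = floor((34 + 33)/11) = 6.
  m_4 = 11*6 - 33 = 33, d_4 = (1188 - 33^2)/11 = 99/11 = 9, a_4 = floor((34 + 33)/9) = 7.
  m_5 = 9*7 - 33 = 30, d_5 = (1188 - 30^2)/9 = 288/9 = 32, a_5 = floor((34 + 30)/32) = 2.
  m_6 = 32*2 - 30 = 34, d_6 = (1188 - 34^2)/32 = 32/32 = 1, a_6 = floor((34 + 34)/1) = 68.
  m_7 = 1*68 - 34 = 34, d_7 = (1188 - 34^2)/1 = 32/1 = 32: (m_7, d_7) = (m_1, d_1) = (34, 32), so from here the quotients repeat a_1, ..., a_6; the period length is 6.
Hence the expansion of sqrt(1188) is a_0 = 34 followed by the repeating block 2, 7, 6, 7, 2, 68 (period 6).

[34; overline(2, 7, 6, 7, 2, 68)]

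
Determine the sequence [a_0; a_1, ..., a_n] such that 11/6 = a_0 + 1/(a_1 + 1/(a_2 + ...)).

[1; 1, 5]

Run the Euclidean algorithm on 11 and 6; the successive quotients are the partial quotients a_0, a_1, ... (each step inverts the fractional part left over by the previous one):
  11 = 1*6 + 5, so a_0 = 1.
  6 = 1*5 + 1, so a_1 = 1.
  5 = 5*1 + 0, so a_2 = 5.
The remainder reaches 0 after 3 divisions, so the expansion has 3 partial quotients, read off in order.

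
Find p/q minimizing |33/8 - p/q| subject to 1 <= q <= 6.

Expand x = 33/8 as a continued fraction with the Euclidean algorithm:
  33 = 4*8 + 1, so a_0 = 4.
  8 = 8*1 + 0, so a_1 = 8.
so x = [4; 8].
Convergents (p_i = a_i*p_{i-1} + p_{i-2}, q_i = a_i*q_{i-1} + q_{i-2} with p_{-2}=0, p_{-1}=1, q_{-2}=1, q_{-1}=0), until the denominator exceeds 6:
  i=0: a_0=4, p_0 = 4*1 + 0 = 4, q_0 = 4*0 + 1 = 1.
  i=1: a_1=8, p_1 = 8*4 + 1 = 33, q_1 = 8*1 + 0 = 8.
q_1 = 8 > 6, so the last convergent with denominator <= 6 is p_0/q_0 = 4/1.
The closest fraction with denominator <= 6 is either p_0/q_0 or the intermediate fraction (k*p_0 + p_{-1})/(k*q_0 + q_{-1}) with the largest k >= 1 whose denominator stays <= 6; these approach x as k grows, and every other convergent or intermediate fraction in range is farther away.
Largest k: floor((6 - q_{-1})/q_0) = floor((6 - 0)/1) = 6 (using the seeds p_{-1} = 1, q_{-1} = 0).
That gives (6*4 + 1)/(6*1 + 0) = 25/6.
Compare the errors: |x - 4/1| = |33*1 - 4*8|/(8*1) = 1/8, and |x - 25/6| = |33*6 - 25*8|/(8*6) = 2/48.
Cross-multiplying, 2*8 = 16 < 48 = 1*48, so 2/48 is smaller: the intermediate fraction 25/6 is closer to x than 4/1.

25/6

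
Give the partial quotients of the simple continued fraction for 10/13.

[0; 1, 3, 3]

Run the Euclidean algorithm on 10 and 13; the successive quotients are the partial quotients a_0, a_1, ... (each step inverts the fractional part left over by the previous one):
  10 = 0*13 + 10, so a_0 = 0.
  13 = 1*10 + 3, so a_1 = 1.
  10 = 3*3 + 1, so a_2 = 3.
  3 = 3*1 + 0, so a_3 = 3.
The remainder reaches 0 after 4 divisions, so the expansion has 4 partial quotients, read off in order.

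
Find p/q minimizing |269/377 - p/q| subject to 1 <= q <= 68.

5/7

Expand x = 269/377 as a continued fraction with the Euclidean algorithm:
  269 = 0*377 + 269, so a_0 = 0.
  377 = 1*269 + 108, so a_1 = 1.
  269 = 2*108 + 53, so a_2 = 2.
  108 = 2*53 + 2, so a_3 = 2.
  53 = 26*2 + 1, so a_4 = 26.
  2 = 2*1 + 0, so a_5 = 2.
so x = [0; 1, 2, 2, 26, 2].
Convergents (p_i = a_i*p_{i-1} + p_{i-2}, q_i = a_i*q_{i-1} + q_{i-2} with p_{-2}=0, p_{-1}=1, q_{-2}=1, q_{-1}=0), until the denominator exceeds 68:
  i=0: a_0=0, p_0 = 0*1 + 0 = 0, q_0 = 0*0 + 1 = 1.
  i=1: a_1=1, p_1 = 1*0 + 1 = 1, q_1 = 1*1 + 0 = 1.
  i=2: a_2=2, p_2 = 2*1 + 0 = 2, q_2 = 2*1 + 1 = 3.
  i=3: a_3=2, p_3 = 2*2 + 1 = 5, q_3 = 2*3 + 1 = 7.
  i=4: a_4=26, p_4 = 26*5 + 2 = 132, q_4 = 26*7 + 3 = 185.
q_4 = 185 > 68, so the last convergent with denominator <= 68 is p_3/q_3 = 5/7.
The closest fraction with denominator <= 68 is either p_3/q_3 or the intermediate fraction (k*p_3 + p_2)/(k*q_3 + q_2) with the largest k >= 1 whose denominator stays <= 68; these approach x as k grows, and every other convergent or intermediate fraction in range is farther away.
Largest k: floor((68 - q_2)/q_3) = floor((68 - 3)/7) = 9.
That gives (9*5 + 2)/(9*7 + 3) = 47/66.
Compare the errors: |x - 5/7| = |269*7 - 5*377|/(377*7) = 2/2639, and |x - 47/66| = |269*66 - 47*377|/(377*66) = 35/24882.
Cross-multiplying, 2*24882 = 49764 < 92365 = 35*2639, so 2/2639 is smaller: the convergent 5/7 is closer to x than 47/66.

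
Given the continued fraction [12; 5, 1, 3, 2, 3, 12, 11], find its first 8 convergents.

12/1, 61/5, 73/6, 280/23, 633/52, 2179/179, 26781/2200, 296770/24379

Using the convergent recurrence p_i = a_i*p_{i-1} + p_{i-2}, q_i = a_i*q_{i-1} + q_{i-2} with p_{-2}=0, p_{-1}=1, q_{-2}=1, q_{-1}=0:
  i=0: a_0=12, p_0 = 12*1 + 0 = 12, q_0 = 12*0 + 1 = 1.
  i=1: a_1=5, p_1 = 5*12 + 1 = 61, q_1 = 5*1 + 0 = 5.
  i=2: a_2=1, p_2 = 1*61 + 12 = 73, q_2 = 1*5 + 1 = 6.
  i=3: a_3=3, p_3 = 3*73 + 61 = 280, q_3 = 3*6 + 5 = 23.
  i=4: a_4=2, p_4 = 2*280 + 73 = 633, q_4 = 2*23 + 6 = 52.
  i=5: a_5=3, p_5 = 3*633 + 280 = 2179, q_5 = 3*52 + 23 = 179.
  i=6: a_6=12, p_6 = 12*2179 + 633 = 26781, q_6 = 12*179 + 52 = 2200.
  i=7: a_7=11, p_7 = 11*26781 + 2179 = 296770, q_7 = 11*2200 + 179 = 24379.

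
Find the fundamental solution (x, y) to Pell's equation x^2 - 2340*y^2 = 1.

(x, y) = (33281, 688)

First expand sqrt(2340) as a continued fraction. With x_i = (sqrt(2340) + m_i)/d_i and (m_0, d_0) = (0, 1): a_0 = floor(sqrt(2340)) = 48, since 48^2 = 2304 <= 2340 < 2401 = 49^2.
Iterate m_{i+1} = d_i*a_i - m_i, d_{i+1} = (2340 - m_{i+1}^2)/d_i, a_{i+1} = floor((a_0 + m_{i+1})/d_{i+1}):
  m_1 = 1*48 - 0 = 48, d_1 = (2340 - 48^2)/1 = 36/1 = 36, a_1 = floor((48 + 48)/36) = 2.
  m_2 = 36*2 - 48 = 24, d_2 = (2340 - 24^2)/36 = 1764/36 = 49, a_2 = floor((48 + 24)/49) = 1.
  m_3 = 49*1 - 24 = 25, d_3 = (2340 - 25^2)/49 = 1715/49 = 35, a_3 = floor((48 + 25)/35) = 2.
  m_4 = 35*2 - 25 = 45, d_4 = (2340 - 45^2)/35 = 315/35 = 9, a_4 = floor((48 + 45)/9) = 10.
  m_5 = 9*10 - 45 = 45, d_5 = (2340 - 45^2)/9 = 315/9 = 35, a_5 = floor((48 + 45)/35) = 2.
  m_6 = 35*2 - 45 = 25, d_6 = (2340 - 25^2)/35 = 1715/35 = 49, a_6 = floor((48 + 25)/49) = 1.
  m_7 = 49*1 - 25 = 24, d_7 = (2340 - 24^2)/49 = 1764/49 = 36, a_7 = floor((48 + 24)/36) = 2.
  m_8 = 36*2 - 24 = 48, d_8 = (2340 - 48^2)/36 = 36/36 = 1, a_8 = floor((48 + 48)/1) = 96.
  m_9 = 1*96 - 48 = 48, d_9 = (2340 - 48^2)/1 = 36/1 = 36: (m_9, d_9) = (m_1, d_1) = (48, 36), so from here the quotients repeat a_1, ..., a_8; the period length is 8.
So sqrt(2340) = [48; (2, 1, 2, 10, 2, 1, 2, 96)] with period length k = 8.
k is even, so the fundamental solution of x^2 - 2340y^2 = 1 is (p_{k-1}, q_{k-1}) = (p_7, q_7); compute convergents through index 7.
Convergents (p_i = a_i*p_{i-1} + p_{i-2}, q_i = a_i*q_{i-1} + q_{i-2} with p_{-2}=0, p_{-1}=1, q_{-2}=1, q_{-1}=0):
  i=0: a_0=48, p_0 = 48*1 + 0 = 48, q_0 = 48*0 + 1 = 1.
  i=1: a_1=2, p_1 = 2*48 + 1 = 97, q_1 = 2*1 + 0 = 2.
  i=2: a_2=1, p_2 = 1*97 + 48 = 145, q_2 = 1*2 + 1 = 3.
  i=3: a_3=2, p_3 = 2*145 + 97 = 387, q_3 = 2*3 + 2 = 8.
  i=4: a_4=10, p_4 = 10*387 + 145 = 4015, q_4 = 10*8 + 3 = 83.
  i=5: a_5=2, p_5 = 2*4015 + 387 = 8417, q_5 = 2*83 + 8 = 174.
  i=6: a_6=1, p_6 = 1*8417 + 4015 = 12432, q_6 = 1*174 + 83 = 257.
  i=7: a_7=2, p_7 = 2*12432 + 8417 = 33281, q_7 = 2*257 + 174 = 688.
Check: 33281^2 - 2340*688^2 = 1107624961 - 1107624960 = 1, so (x, y) = (33281, 688) solves the equation, and by the theorem it is the least positive solution.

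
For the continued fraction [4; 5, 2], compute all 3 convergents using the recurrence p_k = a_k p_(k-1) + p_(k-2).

Using the convergent recurrence p_i = a_i*p_{i-1} + p_{i-2}, q_i = a_i*q_{i-1} + q_{i-2} with p_{-2}=0, p_{-1}=1, q_{-2}=1, q_{-1}=0:
  i=0: a_0=4, p_0 = 4*1 + 0 = 4, q_0 = 4*0 + 1 = 1.
  i=1: a_1=5, p_1 = 5*4 + 1 = 21, q_1 = 5*1 + 0 = 5.
  i=2: a_2=2, p_2 = 2*21 + 4 = 46, q_2 = 2*5 + 1 = 11.

4/1, 21/5, 46/11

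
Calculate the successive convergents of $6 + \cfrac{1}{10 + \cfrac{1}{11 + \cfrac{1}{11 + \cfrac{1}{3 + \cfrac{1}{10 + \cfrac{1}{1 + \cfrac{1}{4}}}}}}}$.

Using the convergent recurrence p_i = a_i*p_{i-1} + p_{i-2}, q_i = a_i*q_{i-1} + q_{i-2} with p_{-2}=0, p_{-1}=1, q_{-2}=1, q_{-1}=0:
  i=0: a_0=6, p_0 = 6*1 + 0 = 6, q_0 = 6*0 + 1 = 1.
  i=1: a_1=10, p_1 = 10*6 + 1 = 61, q_1 = 10*1 + 0 = 10.
  i=2: a_2=11, p_2 = 11*61 + 6 = 677, q_2 = 11*10 + 1 = 111.
  i=3: a_3=11, p_3 = 11*677 + 61 = 7508, q_3 = 11*111 + 10 = 1231.
  i=4: a_4=3, p_4 = 3*7508 + 677 = 23201, q_4 = 3*1231 + 111 = 3804.
  i=5: a_5=10, p_5 = 10*23201 + 7508 = 239518, q_5 = 10*3804 + 1231 = 39271.
  i=6: a_6=1, p_6 = 1*239518 + 23201 = 262719, q_6 = 1*39271 + 3804 = 43075.
  i=7: a_7=4, p_7 = 4*262719 + 239518 = 1290394, q_7 = 4*43075 + 39271 = 211571.

6/1, 61/10, 677/111, 7508/1231, 23201/3804, 239518/39271, 262719/43075, 1290394/211571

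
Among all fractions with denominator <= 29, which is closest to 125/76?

23/14

Expand x = 125/76 as a continued fraction with the Euclidean algorithm:
  125 = 1*76 + 49, so a_0 = 1.
  76 = 1*49 + 27, so a_1 = 1.
  49 = 1*27 + 22, so a_2 = 1.
  27 = 1*22 + 5, so a_3 = 1.
  22 = 4*5 + 2, so a_4 = 4.
  5 = 2*2 + 1, so a_5 = 2.
  2 = 2*1 + 0, so a_6 = 2.
so x = [1; 1, 1, 1, 4, 2, 2].
Convergents (p_i = a_i*p_{i-1} + p_{i-2}, q_i = a_i*q_{i-1} + q_{i-2} with p_{-2}=0, p_{-1}=1, q_{-2}=1, q_{-1}=0), until the denominator exceeds 29:
  i=0: a_0=1, p_0 = 1*1 + 0 = 1, q_0 = 1*0 + 1 = 1.
  i=1: a_1=1, p_1 = 1*1 + 1 = 2, q_1 = 1*1 + 0 = 1.
  i=2: a_2=1, p_2 = 1*2 + 1 = 3, q_2 = 1*1 + 1 = 2.
  i=3: a_3=1, p_3 = 1*3 + 2 = 5, q_3 = 1*2 + 1 = 3.
  i=4: a_4=4, p_4 = 4*5 + 3 = 23, q_4 = 4*3 + 2 = 14.
  i=5: a_5=2, p_5 = 2*23 + 5 = 51, q_5 = 2*14 + 3 = 31.
q_5 = 31 > 29, so the last convergent with denominator <= 29 is p_4/q_4 = 23/14.
The closest fraction with denominator <= 29 is either p_4/q_4 or the intermediate fraction (k*p_4 + p_3)/(k*q_4 + q_3) with the largest k >= 1 whose denominator stays <= 29; these approach x as k grows, and every other convergent or intermediate fraction in range is farther away.
Largest k: floor((29 - q_3)/q_4) = floor((29 - 3)/14) = 1.
That gives (1*23 + 5)/(1*14 + 3) = 28/17.
Compare the errors: |x - 23/14| = |125*14 - 23*76|/(76*14) = 2/1064, and |x - 28/17| = |125*17 - 28*76|/(76*17) = 3/1292.
Cross-multiplying, 2*1292 = 2584 < 3192 = 3*1064, so 2/1064 is smaller: the convergent 23/14 is closer to x than 28/17.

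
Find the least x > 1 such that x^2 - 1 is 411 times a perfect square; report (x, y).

(x, y) = (49730, 2453)

First expand sqrt(411) as a continued fraction. With x_i = (sqrt(411) + m_i)/d_i and (m_0, d_0) = (0, 1): a_0 = floor(sqrt(411)) = 20, since 20^2 = 400 <= 411 < 441 = 21^2.
Iterate m_{i+1} = d_i*a_i - m_i, d_{i+1} = (411 - m_{i+1}^2)/d_i, a_{i+1} = floor((a_0 + m_{i+1})/d_{i+1}):
  m_1 = 1*20 - 0 = 20, d_1 = (411 - 20^2)/1 = 11/1 = 11, a_1 = floor((20 + 20)/11) = 3.
  m_2 = 11*3 - 20 = 13, d_2 = (411 - 13^2)/11 = 242/11 = 22, a_2 = floor((20 + 13)/22) = 1.
  m_3 = 22*1 - 13 = 9, d_3 = (411 - 9^2)/22 = 330/22 = 15, a_3 = floor((20 + 9)/15) = 1.
  m_4 = 15*1 - 9 = 6, d_4 = (411 - 6^2)/15 = 375/15 = 25, a_4 = floor((20 + 6)/25) = 1.
  m_5 = 25*1 - 6 = 19, d_5 = (411 - 19^2)/25 = 50/25 = 2, a_5 = floor((20 + 19)/2) = 19.
  m_6 = 2*19 - 19 = 19, d_6 = (411 - 19^2)/2 = 50/2 = 25, a_6 = floor((20 + 19)/25) = 1.
  m_7 = 25*1 - 19 = 6, d_7 = (411 - 6^2)/25 = 375/25 = 15, a_7 = floor((20 + 6)/15) = 1.
  m_8 = 15*1 - 6 = 9, d_8 = (411 - 9^2)/15 = 330/15 = 22, a_8 = floor((20 + 9)/22) = 1.
  m_9 = 22*1 - 9 = 13, d_9 = (411 - 13^2)/22 = 242/22 = 11, a_9 = floor((20 + 13)/11) = 3.
  m_10 = 11*3 - 13 = 20, d_10 = (411 - 20^2)/11 = 11/11 = 1, a_10 = floor((20 + 20)/1) = 40.
  m_11 = 1*40 - 20 = 20, d_11 = (411 - 20^2)/1 = 11/1 = 11: (m_11, d_11) = (m_1, d_1) = (20, 11), so from here the quotients repeat a_1, ..., a_10; the period length is 10.
So sqrt(411) = [20; (3, 1, 1, 1, 19, 1, 1, 1, 3, 40)] with period length k = 10.
k is even, so the fundamental solution of x^2 - 411y^2 = 1 is (p_{k-1}, q_{k-1}) = (p_9, q_9); compute convergents through index 9.
Convergents (p_i = a_i*p_{i-1} + p_{i-2}, q_i = a_i*q_{i-1} + q_{i-2} with p_{-2}=0, p_{-1}=1, q_{-2}=1, q_{-1}=0):
  i=0: a_0=20, p_0 = 20*1 + 0 = 20, q_0 = 20*0 + 1 = 1.
  i=1: a_1=3, p_1 = 3*20 + 1 = 61, q_1 = 3*1 + 0 = 3.
  i=2: a_2=1, p_2 = 1*61 + 20 = 81, q_2 = 1*3 + 1 = 4.
  i=3: a_3=1, p_3 = 1*81 + 61 = 142, q_3 = 1*4 + 3 = 7.
  i=4: a_4=1, p_4 = 1*142 + 81 = 223, q_4 = 1*7 + 4 = 11.
  i=5: a_5=19, p_5 = 19*223 + 142 = 4379, q_5 = 19*11 + 7 = 216.
  i=6: a_6=1, p_6 = 1*4379 + 223 = 4602, q_6 = 1*216 + 11 = 227.
  i=7: a_7=1, p_7 = 1*4602 + 4379 = 8981, q_7 = 1*227 + 216 = 443.
  i=8: a_8=1, p_8 = 1*8981 + 4602 = 13583, q_8 = 1*443 + 227 = 670.
  i=9: a_9=3, p_9 = 3*13583 + 8981 = 49730, q_9 = 3*670 + 443 = 2453.
Check: 49730^2 - 411*2453^2 = 2473072900 - 2473072899 = 1, so (x, y) = (49730, 2453) solves the equation, and by the theorem it is the least positive solution.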